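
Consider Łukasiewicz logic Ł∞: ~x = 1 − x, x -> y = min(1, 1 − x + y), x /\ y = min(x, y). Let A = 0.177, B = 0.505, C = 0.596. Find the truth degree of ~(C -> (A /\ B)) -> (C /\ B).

A /\ B = min(0.177, 0.505) = 0.177
C -> (A /\ B) = min(1, 1 − 0.596 + 0.177) = min(1, 0.581) = 0.581
~(C -> (A /\ B)) = 1 − 0.581 = 0.419
C /\ B = min(0.596, 0.505) = 0.505
~(C -> (A /\ B)) -> (C /\ B) = min(1, 1 − 0.419 + 0.505) = min(1, 1.086) = 1.000

1.000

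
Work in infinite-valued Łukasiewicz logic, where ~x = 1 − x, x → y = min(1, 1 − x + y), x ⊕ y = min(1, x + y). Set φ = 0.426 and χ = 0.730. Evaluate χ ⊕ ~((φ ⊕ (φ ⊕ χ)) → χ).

1.000

φ ⊕ χ = min(1, 0.426 + 0.730) = min(1, 1.156) = 1.000
φ ⊕ (φ ⊕ χ) = min(1, 0.426 + 1.000) = min(1, 1.426) = 1.000
(φ ⊕ (φ ⊕ χ)) → χ = min(1, 1 − 1.000 + 0.730) = min(1, 0.730) = 0.730
~((φ ⊕ (φ ⊕ χ)) → χ) = 1 − 0.730 = 0.270
χ ⊕ ~((φ ⊕ (φ ⊕ χ)) → χ) = min(1, 0.730 + 0.270) = min(1, 1.000) = 1.000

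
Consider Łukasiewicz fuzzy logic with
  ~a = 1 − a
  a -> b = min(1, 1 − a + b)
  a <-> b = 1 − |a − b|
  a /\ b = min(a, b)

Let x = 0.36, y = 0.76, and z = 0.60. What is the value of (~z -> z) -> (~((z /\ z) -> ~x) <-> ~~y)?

~z = 1 − 0.60 = 0.40
~z -> z = min(1, 1 − 0.40 + 0.60) = min(1, 1.20) = 1.00
z /\ z = min(0.60, 0.60) = 0.60
~x = 1 − 0.36 = 0.64
(z /\ z) -> ~x = min(1, 1 − 0.60 + 0.64) = min(1, 1.04) = 1.00
~((z /\ z) -> ~x) = 1 − 1.00 = 0.00
~y = 1 − 0.76 = 0.24
~~y = 1 − 0.24 = 0.76
~((z /\ z) -> ~x) <-> ~~y = 1 − |0.00 − 0.76| = 1 − 0.76 = 0.24
(~z -> z) -> (~((z /\ z) -> ~x) <-> ~~y) = min(1, 1 − 1.00 + 0.24) = min(1, 0.24) = 0.24

0.24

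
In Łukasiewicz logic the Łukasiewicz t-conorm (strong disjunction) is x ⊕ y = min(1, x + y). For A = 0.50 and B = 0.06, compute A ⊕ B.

0.56

A ⊕ B = min(1, 0.50 + 0.06) = min(1, 0.56) = 0.56
For comparison, the Gödel t-conorm max(x, y) would give 0.50.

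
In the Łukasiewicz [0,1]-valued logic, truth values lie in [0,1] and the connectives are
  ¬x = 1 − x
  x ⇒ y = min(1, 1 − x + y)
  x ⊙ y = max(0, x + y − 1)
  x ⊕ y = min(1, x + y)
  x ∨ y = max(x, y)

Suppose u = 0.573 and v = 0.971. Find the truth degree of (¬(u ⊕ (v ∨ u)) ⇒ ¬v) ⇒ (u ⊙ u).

0.146

v ∨ u = max(0.971, 0.573) = 0.971
u ⊕ (v ∨ u) = min(1, 0.573 + 0.971) = min(1, 1.544) = 1.000
¬(u ⊕ (v ∨ u)) = 1 − 1.000 = 0.000
¬v = 1 − 0.971 = 0.029
¬(u ⊕ (v ∨ u)) ⇒ ¬v = min(1, 1 − 0.000 + 0.029) = min(1, 1.029) = 1.000
u ⊙ u = max(0, 0.573 + 0.573 − 1) = max(0, 0.146) = 0.146
(¬(u ⊕ (v ∨ u)) ⇒ ¬v) ⇒ (u ⊙ u) = min(1, 1 − 1.000 + 0.146) = min(1, 0.146) = 0.146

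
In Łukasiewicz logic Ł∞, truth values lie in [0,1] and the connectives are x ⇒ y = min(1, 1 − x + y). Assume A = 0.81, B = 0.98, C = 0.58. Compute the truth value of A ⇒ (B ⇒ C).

0.79

B ⇒ C = min(1, 1 − 0.98 + 0.58) = min(1, 0.60) = 0.60
A ⇒ (B ⇒ C) = min(1, 1 − 0.81 + 0.60) = min(1, 0.79) = 0.79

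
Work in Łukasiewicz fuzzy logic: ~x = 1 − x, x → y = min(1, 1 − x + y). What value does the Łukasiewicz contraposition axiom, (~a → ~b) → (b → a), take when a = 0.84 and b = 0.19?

1.00

~a = 1 − 0.84 = 0.16
~b = 1 − 0.19 = 0.81
~a → ~b = min(1, 1 − 0.16 + 0.81) = min(1, 1.65) = 1.00
b → a = min(1, 1 − 0.19 + 0.84) = min(1, 1.65) = 1.00
(~a → ~b) → (b → a) = min(1, 1 − 1.00 + 1.00) = min(1, 1.00) = 1.00
(As expected: an axiom of Ł∞, always 1.)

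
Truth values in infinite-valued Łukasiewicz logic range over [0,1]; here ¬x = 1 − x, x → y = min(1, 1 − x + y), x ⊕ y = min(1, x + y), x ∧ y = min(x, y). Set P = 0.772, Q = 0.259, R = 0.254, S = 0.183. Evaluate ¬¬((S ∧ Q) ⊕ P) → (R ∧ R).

S ∧ Q = min(0.183, 0.259) = 0.183
(S ∧ Q) ⊕ P = min(1, 0.183 + 0.772) = min(1, 0.955) = 0.955
¬((S ∧ Q) ⊕ P) = 1 − 0.955 = 0.045
¬¬((S ∧ Q) ⊕ P) = 1 − 0.045 = 0.955
R ∧ R = min(0.254, 0.254) = 0.254
¬¬((S ∧ Q) ⊕ P) → (R ∧ R) = min(1, 1 − 0.955 + 0.254) = min(1, 0.299) = 0.299

0.299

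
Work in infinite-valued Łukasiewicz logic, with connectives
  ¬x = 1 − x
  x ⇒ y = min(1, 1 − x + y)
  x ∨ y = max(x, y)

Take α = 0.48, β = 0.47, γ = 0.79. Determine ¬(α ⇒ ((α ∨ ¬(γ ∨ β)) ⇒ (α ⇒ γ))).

γ ∨ β = max(0.79, 0.47) = 0.79
¬(γ ∨ β) = 1 − 0.79 = 0.21
α ∨ ¬(γ ∨ β) = max(0.48, 0.21) = 0.48
α ⇒ γ = min(1, 1 − 0.48 + 0.79) = min(1, 1.31) = 1.00
(α ∨ ¬(γ ∨ β)) ⇒ (α ⇒ γ) = min(1, 1 − 0.48 + 1.00) = min(1, 1.52) = 1.00
α ⇒ ((α ∨ ¬(γ ∨ β)) ⇒ (α ⇒ γ)) = min(1, 1 − 0.48 + 1.00) = min(1, 1.52) = 1.00
¬(α ⇒ ((α ∨ ¬(γ ∨ β)) ⇒ (α ⇒ γ))) = 1 − 1.00 = 0.00

0.00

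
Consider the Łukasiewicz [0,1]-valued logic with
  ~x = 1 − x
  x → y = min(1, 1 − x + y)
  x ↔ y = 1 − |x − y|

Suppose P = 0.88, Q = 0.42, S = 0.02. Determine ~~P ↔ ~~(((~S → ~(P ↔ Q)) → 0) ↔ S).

0.62

~P = 1 − 0.88 = 0.12
~~P = 1 − 0.12 = 0.88
~S = 1 − 0.02 = 0.98
P ↔ Q = 1 − |0.88 − 0.42| = 1 − 0.46 = 0.54
~(P ↔ Q) = 1 − 0.54 = 0.46
~S → ~(P ↔ Q) = min(1, 1 − 0.98 + 0.46) = min(1, 0.48) = 0.48
(~S → ~(P ↔ Q)) → 0 = min(1, 1 − 0.48 + 0.00) = min(1, 0.52) = 0.52
((~S → ~(P ↔ Q)) → 0) ↔ S = 1 − |0.52 − 0.02| = 1 − 0.50 = 0.50
~(((~S → ~(P ↔ Q)) → 0) ↔ S) = 1 − 0.50 = 0.50
~~(((~S → ~(P ↔ Q)) → 0) ↔ S) = 1 − 0.50 = 0.50
~~P ↔ ~~(((~S → ~(P ↔ Q)) → 0) ↔ S) = 1 − |0.88 − 0.50| = 1 − 0.38 = 0.62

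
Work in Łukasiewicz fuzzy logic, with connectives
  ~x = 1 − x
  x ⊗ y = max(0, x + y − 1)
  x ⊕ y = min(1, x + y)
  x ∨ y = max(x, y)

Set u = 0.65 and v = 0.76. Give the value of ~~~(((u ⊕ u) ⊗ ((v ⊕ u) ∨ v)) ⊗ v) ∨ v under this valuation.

0.76

u ⊕ u = min(1, 0.65 + 0.65) = min(1, 1.30) = 1.00
v ⊕ u = min(1, 0.76 + 0.65) = min(1, 1.41) = 1.00
(v ⊕ u) ∨ v = max(1.00, 0.76) = 1.00
(u ⊕ u) ⊗ ((v ⊕ u) ∨ v) = max(0, 1.00 + 1.00 − 1) = max(0, 1.00) = 1.00
((u ⊕ u) ⊗ ((v ⊕ u) ∨ v)) ⊗ v = max(0, 1.00 + 0.76 − 1) = max(0, 0.76) = 0.76
~(((u ⊕ u) ⊗ ((v ⊕ u) ∨ v)) ⊗ v) = 1 − 0.76 = 0.24
~~(((u ⊕ u) ⊗ ((v ⊕ u) ∨ v)) ⊗ v) = 1 − 0.24 = 0.76
~~~(((u ⊕ u) ⊗ ((v ⊕ u) ∨ v)) ⊗ v) = 1 − 0.76 = 0.24
~~~(((u ⊕ u) ⊗ ((v ⊕ u) ∨ v)) ⊗ v) ∨ v = max(0.24, 0.76) = 0.76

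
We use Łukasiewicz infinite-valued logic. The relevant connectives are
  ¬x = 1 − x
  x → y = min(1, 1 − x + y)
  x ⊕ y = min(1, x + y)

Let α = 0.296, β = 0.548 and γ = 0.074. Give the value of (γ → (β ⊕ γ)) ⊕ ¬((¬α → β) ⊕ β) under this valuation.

1.000

β ⊕ γ = min(1, 0.548 + 0.074) = min(1, 0.622) = 0.622
γ → (β ⊕ γ) = min(1, 1 − 0.074 + 0.622) = min(1, 1.548) = 1.000
¬α = 1 − 0.296 = 0.704
¬α → β = min(1, 1 − 0.704 + 0.548) = min(1, 0.844) = 0.844
(¬α → β) ⊕ β = min(1, 0.844 + 0.548) = min(1, 1.392) = 1.000
¬((¬α → β) ⊕ β) = 1 − 1.000 = 0.000
(γ → (β ⊕ γ)) ⊕ ¬((¬α → β) ⊕ β) = min(1, 1.000 + 0.000) = min(1, 1.000) = 1.000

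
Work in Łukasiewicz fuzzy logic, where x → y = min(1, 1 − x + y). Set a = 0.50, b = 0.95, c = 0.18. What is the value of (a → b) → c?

0.18

a → b = min(1, 1 − 0.50 + 0.95) = min(1, 1.45) = 1.00
(a → b) → c = min(1, 1 − 1.00 + 0.18) = min(1, 0.18) = 0.18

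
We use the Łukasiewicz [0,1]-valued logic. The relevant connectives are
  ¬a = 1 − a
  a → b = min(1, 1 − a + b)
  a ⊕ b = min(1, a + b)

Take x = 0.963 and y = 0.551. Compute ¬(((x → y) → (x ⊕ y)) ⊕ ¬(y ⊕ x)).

x → y = min(1, 1 − 0.963 + 0.551) = min(1, 0.588) = 0.588
x ⊕ y = min(1, 0.963 + 0.551) = min(1, 1.514) = 1.000
(x → y) → (x ⊕ y) = min(1, 1 − 0.588 + 1.000) = min(1, 1.412) = 1.000
y ⊕ x = min(1, 0.551 + 0.963) = min(1, 1.514) = 1.000
¬(y ⊕ x) = 1 − 1.000 = 0.000
((x → y) → (x ⊕ y)) ⊕ ¬(y ⊕ x) = min(1, 1.000 + 0.000) = min(1, 1.000) = 1.000
¬(((x → y) → (x ⊕ y)) ⊕ ¬(y ⊕ x)) = 1 − 1.000 = 0.000

0.000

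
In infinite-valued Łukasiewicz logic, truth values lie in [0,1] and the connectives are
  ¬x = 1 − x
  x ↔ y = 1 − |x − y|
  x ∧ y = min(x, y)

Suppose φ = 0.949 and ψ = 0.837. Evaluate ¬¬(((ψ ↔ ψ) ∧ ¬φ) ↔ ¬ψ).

0.888

ψ ↔ ψ = 1 − |0.837 − 0.837| = 1 − 0.000 = 1.000
¬φ = 1 − 0.949 = 0.051
(ψ ↔ ψ) ∧ ¬φ = min(1.000, 0.051) = 0.051
¬ψ = 1 − 0.837 = 0.163
((ψ ↔ ψ) ∧ ¬φ) ↔ ¬ψ = 1 − |0.051 − 0.163| = 1 − 0.112 = 0.888
¬(((ψ ↔ ψ) ∧ ¬φ) ↔ ¬ψ) = 1 − 0.888 = 0.112
¬¬(((ψ ↔ ψ) ∧ ¬φ) ↔ ¬ψ) = 1 − 0.112 = 0.888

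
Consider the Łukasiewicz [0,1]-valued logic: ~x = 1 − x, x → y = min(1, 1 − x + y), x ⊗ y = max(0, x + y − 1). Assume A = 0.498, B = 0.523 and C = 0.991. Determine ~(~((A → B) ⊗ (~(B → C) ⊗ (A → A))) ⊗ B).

A → B = min(1, 1 − 0.498 + 0.523) = min(1, 1.025) = 1.000
B → C = min(1, 1 − 0.523 + 0.991) = min(1, 1.468) = 1.000
~(B → C) = 1 − 1.000 = 0.000
A → A = min(1, 1 − 0.498 + 0.498) = min(1, 1.000) = 1.000
~(B → C) ⊗ (A → A) = max(0, 0.000 + 1.000 − 1) = max(0, 0.000) = 0.000
(A → B) ⊗ (~(B → C) ⊗ (A → A)) = max(0, 1.000 + 0.000 − 1) = max(0, 0.000) = 0.000
~((A → B) ⊗ (~(B → C) ⊗ (A → A))) = 1 − 0.000 = 1.000
~((A → B) ⊗ (~(B → C) ⊗ (A → A))) ⊗ B = max(0, 1.000 + 0.523 − 1) = max(0, 0.523) = 0.523
~(~((A → B) ⊗ (~(B → C) ⊗ (A → A))) ⊗ B) = 1 − 0.523 = 0.477

0.477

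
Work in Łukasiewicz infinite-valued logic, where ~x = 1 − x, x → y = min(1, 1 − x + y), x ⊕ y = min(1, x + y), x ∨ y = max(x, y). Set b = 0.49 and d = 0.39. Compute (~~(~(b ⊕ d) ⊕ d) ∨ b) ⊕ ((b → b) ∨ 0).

1.00

b ⊕ d = min(1, 0.49 + 0.39) = min(1, 0.88) = 0.88
~(b ⊕ d) = 1 − 0.88 = 0.12
~(b ⊕ d) ⊕ d = min(1, 0.12 + 0.39) = min(1, 0.51) = 0.51
~(~(b ⊕ d) ⊕ d) = 1 − 0.51 = 0.49
~~(~(b ⊕ d) ⊕ d) = 1 − 0.49 = 0.51
~~(~(b ⊕ d) ⊕ d) ∨ b = max(0.51, 0.49) = 0.51
b → b = min(1, 1 − 0.49 + 0.49) = min(1, 1.00) = 1.00
(b → b) ∨ 0 = max(1.00, 0.00) = 1.00
(~~(~(b ⊕ d) ⊕ d) ∨ b) ⊕ ((b → b) ∨ 0) = min(1, 0.51 + 1.00) = min(1, 1.51) = 1.00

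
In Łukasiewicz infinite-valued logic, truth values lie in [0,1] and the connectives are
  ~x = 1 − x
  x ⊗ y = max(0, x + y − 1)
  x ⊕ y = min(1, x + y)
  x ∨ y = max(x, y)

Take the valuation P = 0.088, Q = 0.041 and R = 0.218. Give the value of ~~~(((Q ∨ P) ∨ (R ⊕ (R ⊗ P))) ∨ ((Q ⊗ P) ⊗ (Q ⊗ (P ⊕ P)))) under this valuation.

Q ∨ P = max(0.041, 0.088) = 0.088
R ⊗ P = max(0, 0.218 + 0.088 − 1) = max(0, -0.694) = 0.000
R ⊕ (R ⊗ P) = min(1, 0.218 + 0.000) = min(1, 0.218) = 0.218
(Q ∨ P) ∨ (R ⊕ (R ⊗ P)) = max(0.088, 0.218) = 0.218
Q ⊗ P = max(0, 0.041 + 0.088 − 1) = max(0, -0.871) = 0.000
P ⊕ P = min(1, 0.088 + 0.088) = min(1, 0.176) = 0.176
Q ⊗ (P ⊕ P) = max(0, 0.041 + 0.176 − 1) = max(0, -0.783) = 0.000
(Q ⊗ P) ⊗ (Q ⊗ (P ⊕ P)) = max(0, 0.000 + 0.000 − 1) = max(0, -1.000) = 0.000
((Q ∨ P) ∨ (R ⊕ (R ⊗ P))) ∨ ((Q ⊗ P) ⊗ (Q ⊗ (P ⊕ P))) = max(0.218, 0.000) = 0.218
~(((Q ∨ P) ∨ (R ⊕ (R ⊗ P))) ∨ ((Q ⊗ P) ⊗ (Q ⊗ (P ⊕ P)))) = 1 − 0.218 = 0.782
~~(((Q ∨ P) ∨ (R ⊕ (R ⊗ P))) ∨ ((Q ⊗ P) ⊗ (Q ⊗ (P ⊕ P)))) = 1 − 0.782 = 0.218
~~~(((Q ∨ P) ∨ (R ⊕ (R ⊗ P))) ∨ ((Q ⊗ P) ⊗ (Q ⊗ (P ⊕ P)))) = 1 − 0.218 = 0.782

0.782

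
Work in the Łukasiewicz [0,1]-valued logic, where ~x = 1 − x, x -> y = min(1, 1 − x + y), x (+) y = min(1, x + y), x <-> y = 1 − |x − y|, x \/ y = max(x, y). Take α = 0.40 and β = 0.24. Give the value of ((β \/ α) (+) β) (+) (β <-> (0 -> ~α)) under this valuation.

β \/ α = max(0.24, 0.40) = 0.40
(β \/ α) (+) β = min(1, 0.40 + 0.24) = min(1, 0.64) = 0.64
~α = 1 − 0.40 = 0.60
0 -> ~α = min(1, 1 − 0.00 + 0.60) = min(1, 1.60) = 1.00
β <-> (0 -> ~α) = 1 − |0.24 − 1.00| = 1 − 0.76 = 0.24
((β \/ α) (+) β) (+) (β <-> (0 -> ~α)) = min(1, 0.64 + 0.24) = min(1, 0.88) = 0.88

0.88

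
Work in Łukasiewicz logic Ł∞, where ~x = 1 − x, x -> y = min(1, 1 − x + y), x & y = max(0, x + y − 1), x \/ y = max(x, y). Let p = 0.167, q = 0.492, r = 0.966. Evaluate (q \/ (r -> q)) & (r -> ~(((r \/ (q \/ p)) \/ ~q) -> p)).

r -> q = min(1, 1 − 0.966 + 0.492) = min(1, 0.526) = 0.526
q \/ (r -> q) = max(0.492, 0.526) = 0.526
q \/ p = max(0.492, 0.167) = 0.492
r \/ (q \/ p) = max(0.966, 0.492) = 0.966
~q = 1 − 0.492 = 0.508
(r \/ (q \/ p)) \/ ~q = max(0.966, 0.508) = 0.966
((r \/ (q \/ p)) \/ ~q) -> p = min(1, 1 − 0.966 + 0.167) = min(1, 0.201) = 0.201
~(((r \/ (q \/ p)) \/ ~q) -> p) = 1 − 0.201 = 0.799
r -> ~(((r \/ (q \/ p)) \/ ~q) -> p) = min(1, 1 − 0.966 + 0.799) = min(1, 0.833) = 0.833
(q \/ (r -> q)) & (r -> ~(((r \/ (q \/ p)) \/ ~q) -> p)) = max(0, 0.526 + 0.833 − 1) = max(0, 0.359) = 0.359

0.359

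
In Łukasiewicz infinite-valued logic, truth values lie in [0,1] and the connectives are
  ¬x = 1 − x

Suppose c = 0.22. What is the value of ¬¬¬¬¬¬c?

0.22

¬c = 1 − 0.22 = 0.78
¬¬c = 1 − 0.78 = 0.22
¬¬¬c = 1 − 0.22 = 0.78
¬¬¬¬c = 1 − 0.78 = 0.22
¬¬¬¬¬c = 1 − 0.22 = 0.78
¬¬¬¬¬¬c = 1 − 0.78 = 0.22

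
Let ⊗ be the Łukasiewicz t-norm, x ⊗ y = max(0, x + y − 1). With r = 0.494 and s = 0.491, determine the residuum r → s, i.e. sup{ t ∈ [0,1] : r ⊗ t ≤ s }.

The residuum of the Łukasiewicz t-norm gives the supremum: min(1, 1 − 0.494 + 0.491).
1 − 0.494 + 0.491 = 0.997, so t = min(1, 0.997) = 0.997.
Check: 0.494 ⊗ 0.997 = max(0, 0.491) = 0.491 ≤ 0.491.

0.997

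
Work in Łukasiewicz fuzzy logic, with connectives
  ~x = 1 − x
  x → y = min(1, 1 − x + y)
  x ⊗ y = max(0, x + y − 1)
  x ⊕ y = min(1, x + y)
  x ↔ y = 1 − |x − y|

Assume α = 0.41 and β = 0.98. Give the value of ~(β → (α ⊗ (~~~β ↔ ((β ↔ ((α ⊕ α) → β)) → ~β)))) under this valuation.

0.59

~β = 1 − 0.98 = 0.02
~~β = 1 − 0.02 = 0.98
~~~β = 1 − 0.98 = 0.02
α ⊕ α = min(1, 0.41 + 0.41) = min(1, 0.82) = 0.82
(α ⊕ α) → β = min(1, 1 − 0.82 + 0.98) = min(1, 1.16) = 1.00
β ↔ ((α ⊕ α) → β) = 1 − |0.98 − 1.00| = 1 − 0.02 = 0.98
(β ↔ ((α ⊕ α) → β)) → ~β = min(1, 1 − 0.98 + 0.02) = min(1, 0.04) = 0.04
~~~β ↔ ((β ↔ ((α ⊕ α) → β)) → ~β) = 1 − |0.02 − 0.04| = 1 − 0.02 = 0.98
α ⊗ (~~~β ↔ ((β ↔ ((α ⊕ α) → β)) → ~β)) = max(0, 0.41 + 0.98 − 1) = max(0, 0.39) = 0.39
β → (α ⊗ (~~~β ↔ ((β ↔ ((α ⊕ α) → β)) → ~β))) = min(1, 1 − 0.98 + 0.39) = min(1, 0.41) = 0.41
~(β → (α ⊗ (~~~β ↔ ((β ↔ ((α ⊕ α) → β)) → ~β)))) = 1 − 0.41 = 0.59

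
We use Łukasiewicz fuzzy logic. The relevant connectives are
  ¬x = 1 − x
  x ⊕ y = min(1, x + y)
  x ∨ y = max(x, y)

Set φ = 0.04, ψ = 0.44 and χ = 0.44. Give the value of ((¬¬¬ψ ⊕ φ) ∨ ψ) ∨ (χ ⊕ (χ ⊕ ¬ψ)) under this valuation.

¬ψ = 1 − 0.44 = 0.56
¬¬ψ = 1 − 0.56 = 0.44
¬¬¬ψ = 1 − 0.44 = 0.56
¬¬¬ψ ⊕ φ = min(1, 0.56 + 0.04) = min(1, 0.60) = 0.60
(¬¬¬ψ ⊕ φ) ∨ ψ = max(0.60, 0.44) = 0.60
χ ⊕ ¬ψ = min(1, 0.44 + 0.56) = min(1, 1.00) = 1.00
χ ⊕ (χ ⊕ ¬ψ) = min(1, 0.44 + 1.00) = min(1, 1.44) = 1.00
((¬¬¬ψ ⊕ φ) ∨ ψ) ∨ (χ ⊕ (χ ⊕ ¬ψ)) = max(0.60, 1.00) = 1.00

1.00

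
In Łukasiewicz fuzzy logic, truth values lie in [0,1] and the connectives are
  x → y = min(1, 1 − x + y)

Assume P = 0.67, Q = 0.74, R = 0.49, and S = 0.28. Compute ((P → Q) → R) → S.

P → Q = min(1, 1 − 0.67 + 0.74) = min(1, 1.07) = 1.00
(P → Q) → R = min(1, 1 − 1.00 + 0.49) = min(1, 0.49) = 0.49
((P → Q) → R) → S = min(1, 1 − 0.49 + 0.28) = min(1, 0.79) = 0.79

0.79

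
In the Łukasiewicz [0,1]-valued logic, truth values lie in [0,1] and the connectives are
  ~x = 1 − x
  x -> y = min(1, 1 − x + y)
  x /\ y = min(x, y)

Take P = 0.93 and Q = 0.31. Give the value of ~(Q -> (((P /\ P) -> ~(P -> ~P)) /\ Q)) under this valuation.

0.00

P /\ P = min(0.93, 0.93) = 0.93
~P = 1 − 0.93 = 0.07
P -> ~P = min(1, 1 − 0.93 + 0.07) = min(1, 0.14) = 0.14
~(P -> ~P) = 1 − 0.14 = 0.86
(P /\ P) -> ~(P -> ~P) = min(1, 1 − 0.93 + 0.86) = min(1, 0.93) = 0.93
((P /\ P) -> ~(P -> ~P)) /\ Q = min(0.93, 0.31) = 0.31
Q -> (((P /\ P) -> ~(P -> ~P)) /\ Q) = min(1, 1 − 0.31 + 0.31) = min(1, 1.00) = 1.00
~(Q -> (((P /\ P) -> ~(P -> ~P)) /\ Q)) = 1 − 1.00 = 0.00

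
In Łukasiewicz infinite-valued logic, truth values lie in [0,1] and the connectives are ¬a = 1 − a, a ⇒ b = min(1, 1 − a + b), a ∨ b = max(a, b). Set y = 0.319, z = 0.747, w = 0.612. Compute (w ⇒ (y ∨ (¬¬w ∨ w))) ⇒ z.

¬w = 1 − 0.612 = 0.388
¬¬w = 1 − 0.388 = 0.612
¬¬w ∨ w = max(0.612, 0.612) = 0.612
y ∨ (¬¬w ∨ w) = max(0.319, 0.612) = 0.612
w ⇒ (y ∨ (¬¬w ∨ w)) = min(1, 1 − 0.612 + 0.612) = min(1, 1.000) = 1.000
(w ⇒ (y ∨ (¬¬w ∨ w))) ⇒ z = min(1, 1 − 1.000 + 0.747) = min(1, 0.747) = 0.747

0.747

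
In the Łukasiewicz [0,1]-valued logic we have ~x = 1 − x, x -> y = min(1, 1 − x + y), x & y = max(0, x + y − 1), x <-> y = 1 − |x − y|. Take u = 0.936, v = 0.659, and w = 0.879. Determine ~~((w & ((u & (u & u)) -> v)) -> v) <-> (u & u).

u & u = max(0, 0.936 + 0.936 − 1) = max(0, 0.872) = 0.872
u & (u & u) = max(0, 0.936 + 0.872 − 1) = max(0, 0.808) = 0.808
(u & (u & u)) -> v = min(1, 1 − 0.808 + 0.659) = min(1, 0.851) = 0.851
w & ((u & (u & u)) -> v) = max(0, 0.879 + 0.851 − 1) = max(0, 0.730) = 0.730
(w & ((u & (u & u)) -> v)) -> v = min(1, 1 − 0.730 + 0.659) = min(1, 0.929) = 0.929
~((w & ((u & (u & u)) -> v)) -> v) = 1 − 0.929 = 0.071
~~((w & ((u & (u & u)) -> v)) -> v) = 1 − 0.071 = 0.929
~~((w & ((u & (u & u)) -> v)) -> v) <-> (u & u) = 1 − |0.929 − 0.872| = 1 − 0.057 = 0.943

0.943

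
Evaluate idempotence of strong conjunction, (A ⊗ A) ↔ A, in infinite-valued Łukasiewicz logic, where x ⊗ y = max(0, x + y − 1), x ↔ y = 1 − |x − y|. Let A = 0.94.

A ⊗ A = max(0, 0.94 + 0.94 − 1) = max(0, 0.88) = 0.88
(A ⊗ A) ↔ A = 1 − |0.88 − 0.94| = 1 − 0.06 = 0.94
(The value 0.94 < 1 shows this instance is not satisfied; fails in Ł∞ since a ⊗ a = max(0, 2a−1) ≠ a in general.)

0.94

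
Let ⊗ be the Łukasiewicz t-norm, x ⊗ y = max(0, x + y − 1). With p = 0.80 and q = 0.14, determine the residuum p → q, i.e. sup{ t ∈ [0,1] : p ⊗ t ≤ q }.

0.34

The residuum of the Łukasiewicz t-norm gives the supremum: min(1, 1 − 0.80 + 0.14).
1 − 0.80 + 0.14 = 0.34, so t = min(1, 0.34) = 0.34.
Check: 0.80 ⊗ 0.34 = max(0, 0.14) = 0.14 ≤ 0.14.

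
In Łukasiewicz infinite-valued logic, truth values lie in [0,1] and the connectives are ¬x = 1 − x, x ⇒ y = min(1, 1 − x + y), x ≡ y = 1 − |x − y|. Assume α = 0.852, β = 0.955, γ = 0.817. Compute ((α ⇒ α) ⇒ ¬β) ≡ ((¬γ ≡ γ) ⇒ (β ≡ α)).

0.045

α ⇒ α = min(1, 1 − 0.852 + 0.852) = min(1, 1.000) = 1.000
¬β = 1 − 0.955 = 0.045
(α ⇒ α) ⇒ ¬β = min(1, 1 − 1.000 + 0.045) = min(1, 0.045) = 0.045
¬γ = 1 − 0.817 = 0.183
¬γ ≡ γ = 1 − |0.183 − 0.817| = 1 − 0.634 = 0.366
β ≡ α = 1 − |0.955 − 0.852| = 1 − 0.103 = 0.897
(¬γ ≡ γ) ⇒ (β ≡ α) = min(1, 1 − 0.366 + 0.897) = min(1, 1.531) = 1.000
((α ⇒ α) ⇒ ¬β) ≡ ((¬γ ≡ γ) ⇒ (β ≡ α)) = 1 − |0.045 − 1.000| = 1 − 0.955 = 0.045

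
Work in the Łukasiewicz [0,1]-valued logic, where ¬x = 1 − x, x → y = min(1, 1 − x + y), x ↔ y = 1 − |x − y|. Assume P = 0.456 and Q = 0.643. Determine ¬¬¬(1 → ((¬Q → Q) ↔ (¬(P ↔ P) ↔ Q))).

0.643

¬Q = 1 − 0.643 = 0.357
¬Q → Q = min(1, 1 − 0.357 + 0.643) = min(1, 1.286) = 1.000
P ↔ P = 1 − |0.456 − 0.456| = 1 − 0.000 = 1.000
¬(P ↔ P) = 1 − 1.000 = 0.000
¬(P ↔ P) ↔ Q = 1 − |0.000 − 0.643| = 1 − 0.643 = 0.357
(¬Q → Q) ↔ (¬(P ↔ P) ↔ Q) = 1 − |1.000 − 0.357| = 1 − 0.643 = 0.357
1 → ((¬Q → Q) ↔ (¬(P ↔ P) ↔ Q)) = min(1, 1 − 1.000 + 0.357) = min(1, 0.357) = 0.357
¬(1 → ((¬Q → Q) ↔ (¬(P ↔ P) ↔ Q))) = 1 − 0.357 = 0.643
¬¬(1 → ((¬Q → Q) ↔ (¬(P ↔ P) ↔ Q))) = 1 − 0.643 = 0.357
¬¬¬(1 → ((¬Q → Q) ↔ (¬(P ↔ P) ↔ Q))) = 1 − 0.357 = 0.643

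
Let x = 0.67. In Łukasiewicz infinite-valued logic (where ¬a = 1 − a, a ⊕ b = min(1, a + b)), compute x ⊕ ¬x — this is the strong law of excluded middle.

¬x = 1 − 0.67 = 0.33
x ⊕ ¬x = min(1, 0.67 + 0.33) = min(1, 1.00) = 1.00
(As expected: always 1 in Ł∞ since a ⊕ (1−a) = 1.)

1.00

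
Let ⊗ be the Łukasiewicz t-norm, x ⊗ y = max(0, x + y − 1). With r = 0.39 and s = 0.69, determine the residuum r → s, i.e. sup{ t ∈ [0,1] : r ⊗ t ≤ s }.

1.00

The residuum of the Łukasiewicz t-norm gives the supremum: min(1, 1 − 0.39 + 0.69).
1 − 0.39 + 0.69 = 1.30, so t = min(1, 1.30) = 1.00.
Check: 0.39 ⊗ 1.00 = max(0, 0.39) = 0.39 ≤ 0.69.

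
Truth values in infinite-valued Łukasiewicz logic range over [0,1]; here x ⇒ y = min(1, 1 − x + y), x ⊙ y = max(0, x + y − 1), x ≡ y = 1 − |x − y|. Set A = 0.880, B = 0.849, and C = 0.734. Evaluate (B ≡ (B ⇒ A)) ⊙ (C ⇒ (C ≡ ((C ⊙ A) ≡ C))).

0.849

B ⇒ A = min(1, 1 − 0.849 + 0.880) = min(1, 1.031) = 1.000
B ≡ (B ⇒ A) = 1 − |0.849 − 1.000| = 1 − 0.151 = 0.849
C ⊙ A = max(0, 0.734 + 0.880 − 1) = max(0, 0.614) = 0.614
(C ⊙ A) ≡ C = 1 − |0.614 − 0.734| = 1 − 0.120 = 0.880
C ≡ ((C ⊙ A) ≡ C) = 1 − |0.734 − 0.880| = 1 − 0.146 = 0.854
C ⇒ (C ≡ ((C ⊙ A) ≡ C)) = min(1, 1 − 0.734 + 0.854) = min(1, 1.120) = 1.000
(B ≡ (B ⇒ A)) ⊙ (C ⇒ (C ≡ ((C ⊙ A) ≡ C))) = max(0, 0.849 + 1.000 − 1) = max(0, 0.849) = 0.849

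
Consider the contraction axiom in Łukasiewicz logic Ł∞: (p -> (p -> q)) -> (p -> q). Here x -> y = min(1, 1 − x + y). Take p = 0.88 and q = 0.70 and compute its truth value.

p -> q = min(1, 1 − 0.88 + 0.70) = min(1, 0.82) = 0.82
p -> (p -> q) = min(1, 1 − 0.88 + 0.82) = min(1, 0.94) = 0.94
(p -> (p -> q)) -> (p -> q) = min(1, 1 − 0.94 + 0.82) = min(1, 0.88) = 0.88
(The value 0.88 < 1 shows this instance is not satisfied; fails in Ł∞ (the t-norm is not idempotent).)

0.88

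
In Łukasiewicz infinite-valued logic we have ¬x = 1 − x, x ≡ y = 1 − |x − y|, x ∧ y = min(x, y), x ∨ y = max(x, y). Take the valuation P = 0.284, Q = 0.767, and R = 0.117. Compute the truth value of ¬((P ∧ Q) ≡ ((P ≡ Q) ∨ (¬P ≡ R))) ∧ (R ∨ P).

0.233

P ∧ Q = min(0.284, 0.767) = 0.284
P ≡ Q = 1 − |0.284 − 0.767| = 1 − 0.483 = 0.517
¬P = 1 − 0.284 = 0.716
¬P ≡ R = 1 − |0.716 − 0.117| = 1 − 0.599 = 0.401
(P ≡ Q) ∨ (¬P ≡ R) = max(0.517, 0.401) = 0.517
(P ∧ Q) ≡ ((P ≡ Q) ∨ (¬P ≡ R)) = 1 − |0.284 − 0.517| = 1 − 0.233 = 0.767
¬((P ∧ Q) ≡ ((P ≡ Q) ∨ (¬P ≡ R))) = 1 − 0.767 = 0.233
R ∨ P = max(0.117, 0.284) = 0.284
¬((P ∧ Q) ≡ ((P ≡ Q) ∨ (¬P ≡ R))) ∧ (R ∨ P) = min(0.233, 0.284) = 0.233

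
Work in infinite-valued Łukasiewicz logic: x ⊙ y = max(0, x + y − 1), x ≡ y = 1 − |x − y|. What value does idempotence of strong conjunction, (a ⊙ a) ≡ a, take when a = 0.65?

0.65

a ⊙ a = max(0, 0.65 + 0.65 − 1) = max(0, 0.30) = 0.30
(a ⊙ a) ≡ a = 1 − |0.30 − 0.65| = 1 − 0.35 = 0.65
(The value 0.65 < 1 shows this instance is not satisfied; fails in Ł∞ since a ⊗ a = max(0, 2a−1) ≠ a in general.)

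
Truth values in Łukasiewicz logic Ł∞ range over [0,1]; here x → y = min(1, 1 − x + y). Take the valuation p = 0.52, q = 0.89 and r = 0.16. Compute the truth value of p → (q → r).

0.75

q → r = min(1, 1 − 0.89 + 0.16) = min(1, 0.27) = 0.27
p → (q → r) = min(1, 1 − 0.52 + 0.27) = min(1, 0.75) = 0.75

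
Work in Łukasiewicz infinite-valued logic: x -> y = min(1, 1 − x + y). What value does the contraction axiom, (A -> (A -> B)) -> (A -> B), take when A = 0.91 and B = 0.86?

0.95

A -> B = min(1, 1 − 0.91 + 0.86) = min(1, 0.95) = 0.95
A -> (A -> B) = min(1, 1 − 0.91 + 0.95) = min(1, 1.04) = 1.00
(A -> (A -> B)) -> (A -> B) = min(1, 1 − 1.00 + 0.95) = min(1, 0.95) = 0.95
(The value 0.95 < 1 shows this instance is not satisfied; fails in Ł∞ (the t-norm is not idempotent).)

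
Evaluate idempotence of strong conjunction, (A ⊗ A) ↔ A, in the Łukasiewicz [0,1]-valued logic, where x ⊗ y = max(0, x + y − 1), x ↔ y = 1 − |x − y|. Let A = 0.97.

A ⊗ A = max(0, 0.97 + 0.97 − 1) = max(0, 0.94) = 0.94
(A ⊗ A) ↔ A = 1 − |0.94 − 0.97| = 1 − 0.03 = 0.97
(The value 0.97 < 1 shows this instance is not satisfied; fails in Ł∞ since a ⊗ a = max(0, 2a−1) ≠ a in general.)

0.97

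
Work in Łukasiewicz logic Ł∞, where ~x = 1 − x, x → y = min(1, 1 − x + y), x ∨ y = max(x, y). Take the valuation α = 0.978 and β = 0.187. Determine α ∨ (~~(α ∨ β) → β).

α ∨ β = max(0.978, 0.187) = 0.978
~(α ∨ β) = 1 − 0.978 = 0.022
~~(α ∨ β) = 1 − 0.022 = 0.978
~~(α ∨ β) → β = min(1, 1 − 0.978 + 0.187) = min(1, 0.209) = 0.209
α ∨ (~~(α ∨ β) → β) = max(0.978, 0.209) = 0.978

0.978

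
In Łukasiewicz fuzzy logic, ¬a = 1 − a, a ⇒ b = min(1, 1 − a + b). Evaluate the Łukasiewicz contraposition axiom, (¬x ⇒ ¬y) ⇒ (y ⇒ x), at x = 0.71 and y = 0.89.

1.00

¬x = 1 − 0.71 = 0.29
¬y = 1 − 0.89 = 0.11
¬x ⇒ ¬y = min(1, 1 − 0.29 + 0.11) = min(1, 0.82) = 0.82
y ⇒ x = min(1, 1 − 0.89 + 0.71) = min(1, 0.82) = 0.82
(¬x ⇒ ¬y) ⇒ (y ⇒ x) = min(1, 1 − 0.82 + 0.82) = min(1, 1.00) = 1.00
(As expected: an axiom of Ł∞, always 1.)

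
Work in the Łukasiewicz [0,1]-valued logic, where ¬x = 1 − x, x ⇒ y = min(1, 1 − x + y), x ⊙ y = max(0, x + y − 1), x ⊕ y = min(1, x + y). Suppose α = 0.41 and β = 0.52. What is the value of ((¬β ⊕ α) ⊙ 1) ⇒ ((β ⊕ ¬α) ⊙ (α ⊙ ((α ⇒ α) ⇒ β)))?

¬β = 1 − 0.52 = 0.48
¬β ⊕ α = min(1, 0.48 + 0.41) = min(1, 0.89) = 0.89
(¬β ⊕ α) ⊙ 1 = max(0, 0.89 + 1.00 − 1) = max(0, 0.89) = 0.89
¬α = 1 − 0.41 = 0.59
β ⊕ ¬α = min(1, 0.52 + 0.59) = min(1, 1.11) = 1.00
α ⇒ α = min(1, 1 − 0.41 + 0.41) = min(1, 1.00) = 1.00
(α ⇒ α) ⇒ β = min(1, 1 − 1.00 + 0.52) = min(1, 0.52) = 0.52
α ⊙ ((α ⇒ α) ⇒ β) = max(0, 0.41 + 0.52 − 1) = max(0, -0.07) = 0.00
(β ⊕ ¬α) ⊙ (α ⊙ ((α ⇒ α) ⇒ β)) = max(0, 1.00 + 0.00 − 1) = max(0, 0.00) = 0.00
((¬β ⊕ α) ⊙ 1) ⇒ ((β ⊕ ¬α) ⊙ (α ⊙ ((α ⇒ α) ⇒ β))) = min(1, 1 − 0.89 + 0.00) = min(1, 0.11) = 0.11

0.11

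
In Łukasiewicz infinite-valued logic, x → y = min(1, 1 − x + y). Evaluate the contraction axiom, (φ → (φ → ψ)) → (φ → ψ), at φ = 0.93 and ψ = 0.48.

φ → ψ = min(1, 1 − 0.93 + 0.48) = min(1, 0.55) = 0.55
φ → (φ → ψ) = min(1, 1 − 0.93 + 0.55) = min(1, 0.62) = 0.62
(φ → (φ → ψ)) → (φ → ψ) = min(1, 1 − 0.62 + 0.55) = min(1, 0.93) = 0.93
(The value 0.93 < 1 shows this instance is not satisfied; fails in Ł∞ (the t-norm is not idempotent).)

0.93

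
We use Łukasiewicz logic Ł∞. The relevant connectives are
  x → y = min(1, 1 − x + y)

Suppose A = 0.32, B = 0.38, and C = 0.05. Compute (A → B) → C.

A → B = min(1, 1 − 0.32 + 0.38) = min(1, 1.06) = 1.00
(A → B) → C = min(1, 1 − 1.00 + 0.05) = min(1, 0.05) = 0.05

0.05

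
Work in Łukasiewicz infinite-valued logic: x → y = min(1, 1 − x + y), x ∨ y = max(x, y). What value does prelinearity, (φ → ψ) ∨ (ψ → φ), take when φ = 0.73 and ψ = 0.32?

1.00

φ → ψ = min(1, 1 − 0.73 + 0.32) = min(1, 0.59) = 0.59
ψ → φ = min(1, 1 − 0.32 + 0.73) = min(1, 1.41) = 1.00
(φ → ψ) ∨ (ψ → φ) = max(0.59, 1.00) = 1.00
(As expected: a Ł∞-tautology — holds in every MV-chain.)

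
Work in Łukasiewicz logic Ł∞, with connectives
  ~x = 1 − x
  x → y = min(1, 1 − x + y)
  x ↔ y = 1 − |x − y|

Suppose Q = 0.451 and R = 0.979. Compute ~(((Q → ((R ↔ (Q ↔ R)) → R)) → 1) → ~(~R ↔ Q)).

Q ↔ R = 1 − |0.451 − 0.979| = 1 − 0.528 = 0.472
R ↔ (Q ↔ R) = 1 − |0.979 − 0.472| = 1 − 0.507 = 0.493
(R ↔ (Q ↔ R)) → R = min(1, 1 − 0.493 + 0.979) = min(1, 1.486) = 1.000
Q → ((R ↔ (Q ↔ R)) → R) = min(1, 1 − 0.451 + 1.000) = min(1, 1.549) = 1.000
(Q → ((R ↔ (Q ↔ R)) → R)) → 1 = min(1, 1 − 1.000 + 1.000) = min(1, 1.000) = 1.000
~R = 1 − 0.979 = 0.021
~R ↔ Q = 1 − |0.021 − 0.451| = 1 − 0.430 = 0.570
~(~R ↔ Q) = 1 − 0.570 = 0.430
((Q → ((R ↔ (Q ↔ R)) → R)) → 1) → ~(~R ↔ Q) = min(1, 1 − 1.000 + 0.430) = min(1, 0.430) = 0.430
~(((Q → ((R ↔ (Q ↔ R)) → R)) → 1) → ~(~R ↔ Q)) = 1 − 0.430 = 0.570

0.570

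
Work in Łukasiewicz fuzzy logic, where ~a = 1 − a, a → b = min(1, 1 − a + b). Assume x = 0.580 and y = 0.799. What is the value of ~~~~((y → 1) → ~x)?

0.420

y → 1 = min(1, 1 − 0.799 + 1.000) = min(1, 1.201) = 1.000
~x = 1 − 0.580 = 0.420
(y → 1) → ~x = min(1, 1 − 1.000 + 0.420) = min(1, 0.420) = 0.420
~((y → 1) → ~x) = 1 − 0.420 = 0.580
~~((y → 1) → ~x) = 1 − 0.580 = 0.420
~~~((y → 1) → ~x) = 1 − 0.420 = 0.580
~~~~((y → 1) → ~x) = 1 − 0.580 = 0.420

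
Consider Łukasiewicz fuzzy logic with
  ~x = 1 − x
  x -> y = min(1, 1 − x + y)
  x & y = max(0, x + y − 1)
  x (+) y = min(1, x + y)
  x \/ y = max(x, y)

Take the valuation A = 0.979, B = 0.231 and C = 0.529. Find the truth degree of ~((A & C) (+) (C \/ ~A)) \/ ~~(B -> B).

A & C = max(0, 0.979 + 0.529 − 1) = max(0, 0.508) = 0.508
~A = 1 − 0.979 = 0.021
C \/ ~A = max(0.529, 0.021) = 0.529
(A & C) (+) (C \/ ~A) = min(1, 0.508 + 0.529) = min(1, 1.037) = 1.000
~((A & C) (+) (C \/ ~A)) = 1 − 1.000 = 0.000
B -> B = min(1, 1 − 0.231 + 0.231) = min(1, 1.000) = 1.000
~(B -> B) = 1 − 1.000 = 0.000
~~(B -> B) = 1 − 0.000 = 1.000
~((A & C) (+) (C \/ ~A)) \/ ~~(B -> B) = max(0.000, 1.000) = 1.000

1.000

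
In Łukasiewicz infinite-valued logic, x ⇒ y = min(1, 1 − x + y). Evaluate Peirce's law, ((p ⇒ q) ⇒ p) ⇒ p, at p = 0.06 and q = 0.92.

p ⇒ q = min(1, 1 − 0.06 + 0.92) = min(1, 1.86) = 1.00
(p ⇒ q) ⇒ p = min(1, 1 − 1.00 + 0.06) = min(1, 0.06) = 0.06
((p ⇒ q) ⇒ p) ⇒ p = min(1, 1 − 0.06 + 0.06) = min(1, 1.00) = 1.00

1.00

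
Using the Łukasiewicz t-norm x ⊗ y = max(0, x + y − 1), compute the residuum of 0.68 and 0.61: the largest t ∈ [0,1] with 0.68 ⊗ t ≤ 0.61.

0.93

The residuum of the Łukasiewicz t-norm gives the supremum: min(1, 1 − 0.68 + 0.61).
1 − 0.68 + 0.61 = 0.93, so t = min(1, 0.93) = 0.93.
Check: 0.68 ⊗ 0.93 = max(0, 0.61) = 0.61 ≤ 0.61.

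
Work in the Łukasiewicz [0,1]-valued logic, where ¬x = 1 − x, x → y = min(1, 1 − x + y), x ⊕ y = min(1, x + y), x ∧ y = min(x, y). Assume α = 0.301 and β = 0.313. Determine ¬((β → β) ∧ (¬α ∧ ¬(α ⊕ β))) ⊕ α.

0.915

β → β = min(1, 1 − 0.313 + 0.313) = min(1, 1.000) = 1.000
¬α = 1 − 0.301 = 0.699
α ⊕ β = min(1, 0.301 + 0.313) = min(1, 0.614) = 0.614
¬(α ⊕ β) = 1 − 0.614 = 0.386
¬α ∧ ¬(α ⊕ β) = min(0.699, 0.386) = 0.386
(β → β) ∧ (¬α ∧ ¬(α ⊕ β)) = min(1.000, 0.386) = 0.386
¬((β → β) ∧ (¬α ∧ ¬(α ⊕ β))) = 1 − 0.386 = 0.614
¬((β → β) ∧ (¬α ∧ ¬(α ⊕ β))) ⊕ α = min(1, 0.614 + 0.301) = min(1, 0.915) = 0.915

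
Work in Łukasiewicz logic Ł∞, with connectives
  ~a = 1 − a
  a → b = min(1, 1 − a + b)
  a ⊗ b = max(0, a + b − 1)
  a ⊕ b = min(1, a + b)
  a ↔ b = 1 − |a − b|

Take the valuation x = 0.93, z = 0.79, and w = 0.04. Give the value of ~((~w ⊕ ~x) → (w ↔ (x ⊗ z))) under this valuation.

0.68

~w = 1 − 0.04 = 0.96
~x = 1 − 0.93 = 0.07
~w ⊕ ~x = min(1, 0.96 + 0.07) = min(1, 1.03) = 1.00
x ⊗ z = max(0, 0.93 + 0.79 − 1) = max(0, 0.72) = 0.72
w ↔ (x ⊗ z) = 1 − |0.04 − 0.72| = 1 − 0.68 = 0.32
(~w ⊕ ~x) → (w ↔ (x ⊗ z)) = min(1, 1 − 1.00 + 0.32) = min(1, 0.32) = 0.32
~((~w ⊕ ~x) → (w ↔ (x ⊗ z))) = 1 − 0.32 = 0.68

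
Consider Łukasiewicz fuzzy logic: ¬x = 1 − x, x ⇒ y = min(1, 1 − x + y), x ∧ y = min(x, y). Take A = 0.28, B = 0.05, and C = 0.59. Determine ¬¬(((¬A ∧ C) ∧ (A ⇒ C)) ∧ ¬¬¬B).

0.59

¬A = 1 − 0.28 = 0.72
¬A ∧ C = min(0.72, 0.59) = 0.59
A ⇒ C = min(1, 1 − 0.28 + 0.59) = min(1, 1.31) = 1.00
(¬A ∧ C) ∧ (A ⇒ C) = min(0.59, 1.00) = 0.59
¬B = 1 − 0.05 = 0.95
¬¬B = 1 − 0.95 = 0.05
¬¬¬B = 1 − 0.05 = 0.95
((¬A ∧ C) ∧ (A ⇒ C)) ∧ ¬¬¬B = min(0.59, 0.95) = 0.59
¬(((¬A ∧ C) ∧ (A ⇒ C)) ∧ ¬¬¬B) = 1 − 0.59 = 0.41
¬¬(((¬A ∧ C) ∧ (A ⇒ C)) ∧ ¬¬¬B) = 1 − 0.41 = 0.59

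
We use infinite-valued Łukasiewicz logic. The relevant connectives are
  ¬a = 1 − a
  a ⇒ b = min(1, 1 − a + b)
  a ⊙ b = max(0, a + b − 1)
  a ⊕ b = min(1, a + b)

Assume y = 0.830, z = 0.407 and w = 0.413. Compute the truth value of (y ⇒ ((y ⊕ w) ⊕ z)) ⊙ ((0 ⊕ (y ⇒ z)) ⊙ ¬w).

0.164

y ⊕ w = min(1, 0.830 + 0.413) = min(1, 1.243) = 1.000
(y ⊕ w) ⊕ z = min(1, 1.000 + 0.407) = min(1, 1.407) = 1.000
y ⇒ ((y ⊕ w) ⊕ z) = min(1, 1 − 0.830 + 1.000) = min(1, 1.170) = 1.000
y ⇒ z = min(1, 1 − 0.830 + 0.407) = min(1, 0.577) = 0.577
0 ⊕ (y ⇒ z) = min(1, 0.000 + 0.577) = min(1, 0.577) = 0.577
¬w = 1 − 0.413 = 0.587
(0 ⊕ (y ⇒ z)) ⊙ ¬w = max(0, 0.577 + 0.587 − 1) = max(0, 0.164) = 0.164
(y ⇒ ((y ⊕ w) ⊕ z)) ⊙ ((0 ⊕ (y ⇒ z)) ⊙ ¬w) = max(0, 1.000 + 0.164 − 1) = max(0, 0.164) = 0.164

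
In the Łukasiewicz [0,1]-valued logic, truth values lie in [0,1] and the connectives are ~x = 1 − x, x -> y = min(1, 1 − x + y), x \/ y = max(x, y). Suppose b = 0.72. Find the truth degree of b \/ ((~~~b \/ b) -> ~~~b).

~b = 1 − 0.72 = 0.28
~~b = 1 − 0.28 = 0.72
~~~b = 1 − 0.72 = 0.28
~~~b \/ b = max(0.28, 0.72) = 0.72
(~~~b \/ b) -> ~~~b = min(1, 1 − 0.72 + 0.28) = min(1, 0.56) = 0.56
b \/ ((~~~b \/ b) -> ~~~b) = max(0.72, 0.56) = 0.72

0.72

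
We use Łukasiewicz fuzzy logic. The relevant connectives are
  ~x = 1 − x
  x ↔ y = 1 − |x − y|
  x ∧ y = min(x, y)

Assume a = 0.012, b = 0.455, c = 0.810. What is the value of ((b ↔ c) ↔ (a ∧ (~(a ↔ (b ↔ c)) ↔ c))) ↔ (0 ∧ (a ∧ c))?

0.633

b ↔ c = 1 − |0.455 − 0.810| = 1 − 0.355 = 0.645
a ↔ (b ↔ c) = 1 − |0.012 − 0.645| = 1 − 0.633 = 0.367
~(a ↔ (b ↔ c)) = 1 − 0.367 = 0.633
~(a ↔ (b ↔ c)) ↔ c = 1 − |0.633 − 0.810| = 1 − 0.177 = 0.823
a ∧ (~(a ↔ (b ↔ c)) ↔ c) = min(0.012, 0.823) = 0.012
(b ↔ c) ↔ (a ∧ (~(a ↔ (b ↔ c)) ↔ c)) = 1 − |0.645 − 0.012| = 1 − 0.633 = 0.367
a ∧ c = min(0.012, 0.810) = 0.012
0 ∧ (a ∧ c) = min(0.000, 0.012) = 0.000
((b ↔ c) ↔ (a ∧ (~(a ↔ (b ↔ c)) ↔ c))) ↔ (0 ∧ (a ∧ c)) = 1 − |0.367 − 0.000| = 1 − 0.367 = 0.633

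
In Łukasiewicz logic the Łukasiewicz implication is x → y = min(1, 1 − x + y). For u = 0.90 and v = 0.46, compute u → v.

0.56

u → v = min(1, 1 − 0.90 + 0.46) = min(1, 0.56) = 0.56
For comparison, the Gödel implication (1 if x ≤ y else y) would give 0.46.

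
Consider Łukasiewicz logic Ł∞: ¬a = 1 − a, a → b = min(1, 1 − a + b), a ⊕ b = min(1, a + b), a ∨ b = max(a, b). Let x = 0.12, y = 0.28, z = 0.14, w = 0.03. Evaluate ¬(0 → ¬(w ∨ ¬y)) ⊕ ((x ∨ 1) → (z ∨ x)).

¬y = 1 − 0.28 = 0.72
w ∨ ¬y = max(0.03, 0.72) = 0.72
¬(w ∨ ¬y) = 1 − 0.72 = 0.28
0 → ¬(w ∨ ¬y) = min(1, 1 − 0.00 + 0.28) = min(1, 1.28) = 1.00
¬(0 → ¬(w ∨ ¬y)) = 1 − 1.00 = 0.00
x ∨ 1 = max(0.12, 1.00) = 1.00
z ∨ x = max(0.14, 0.12) = 0.14
(x ∨ 1) → (z ∨ x) = min(1, 1 − 1.00 + 0.14) = min(1, 0.14) = 0.14
¬(0 → ¬(w ∨ ¬y)) ⊕ ((x ∨ 1) → (z ∨ x)) = min(1, 0.00 + 0.14) = min(1, 0.14) = 0.14

0.14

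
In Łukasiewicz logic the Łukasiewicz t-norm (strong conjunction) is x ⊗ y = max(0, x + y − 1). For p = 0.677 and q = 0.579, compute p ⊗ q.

p ⊗ q = max(0, 0.677 + 0.579 − 1) = max(0, 0.256) = 0.256
For comparison, the Gödel (minimum) t-norm min(x, y) would give 0.579.

0.256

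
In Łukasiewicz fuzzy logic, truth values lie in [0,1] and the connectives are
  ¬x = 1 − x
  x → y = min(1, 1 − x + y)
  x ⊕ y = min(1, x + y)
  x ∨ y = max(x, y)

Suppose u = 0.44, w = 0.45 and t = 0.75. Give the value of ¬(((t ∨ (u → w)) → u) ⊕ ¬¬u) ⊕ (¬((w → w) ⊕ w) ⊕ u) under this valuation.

u → w = min(1, 1 − 0.44 + 0.45) = min(1, 1.01) = 1.00
t ∨ (u → w) = max(0.75, 1.00) = 1.00
(t ∨ (u → w)) → u = min(1, 1 − 1.00 + 0.44) = min(1, 0.44) = 0.44
¬u = 1 − 0.44 = 0.56
¬¬u = 1 − 0.56 = 0.44
((t ∨ (u → w)) → u) ⊕ ¬¬u = min(1, 0.44 + 0.44) = min(1, 0.88) = 0.88
¬(((t ∨ (u → w)) → u) ⊕ ¬¬u) = 1 − 0.88 = 0.12
w → w = min(1, 1 − 0.45 + 0.45) = min(1, 1.00) = 1.00
(w → w) ⊕ w = min(1, 1.00 + 0.45) = min(1, 1.45) = 1.00
¬((w → w) ⊕ w) = 1 − 1.00 = 0.00
¬((w → w) ⊕ w) ⊕ u = min(1, 0.00 + 0.44) = min(1, 0.44) = 0.44
¬(((t ∨ (u → w)) → u) ⊕ ¬¬u) ⊕ (¬((w → w) ⊕ w) ⊕ u) = min(1, 0.12 + 0.44) = min(1, 0.56) = 0.56

0.56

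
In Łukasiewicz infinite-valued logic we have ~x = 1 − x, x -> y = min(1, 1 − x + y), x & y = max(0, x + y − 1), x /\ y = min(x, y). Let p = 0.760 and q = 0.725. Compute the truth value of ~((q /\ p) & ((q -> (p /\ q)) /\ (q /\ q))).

0.550

q /\ p = min(0.725, 0.760) = 0.725
p /\ q = min(0.760, 0.725) = 0.725
q -> (p /\ q) = min(1, 1 − 0.725 + 0.725) = min(1, 1.000) = 1.000
q /\ q = min(0.725, 0.725) = 0.725
(q -> (p /\ q)) /\ (q /\ q) = min(1.000, 0.725) = 0.725
(q /\ p) & ((q -> (p /\ q)) /\ (q /\ q)) = max(0, 0.725 + 0.725 − 1) = max(0, 0.450) = 0.450
~((q /\ p) & ((q -> (p /\ q)) /\ (q /\ q))) = 1 − 0.450 = 0.550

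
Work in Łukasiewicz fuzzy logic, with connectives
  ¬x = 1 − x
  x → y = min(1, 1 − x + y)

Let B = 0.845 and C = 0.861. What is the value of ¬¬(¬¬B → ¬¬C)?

1.000

¬B = 1 − 0.845 = 0.155
¬¬B = 1 − 0.155 = 0.845
¬C = 1 − 0.861 = 0.139
¬¬C = 1 − 0.139 = 0.861
¬¬B → ¬¬C = min(1, 1 − 0.845 + 0.861) = min(1, 1.016) = 1.000
¬(¬¬B → ¬¬C) = 1 − 1.000 = 0.000
¬¬(¬¬B → ¬¬C) = 1 − 0.000 = 1.000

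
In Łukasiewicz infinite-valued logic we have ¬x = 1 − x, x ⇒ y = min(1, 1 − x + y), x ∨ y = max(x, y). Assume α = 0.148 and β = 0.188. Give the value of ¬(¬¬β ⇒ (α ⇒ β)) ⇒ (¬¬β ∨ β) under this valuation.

¬β = 1 − 0.188 = 0.812
¬¬β = 1 − 0.812 = 0.188
α ⇒ β = min(1, 1 − 0.148 + 0.188) = min(1, 1.040) = 1.000
¬¬β ⇒ (α ⇒ β) = min(1, 1 − 0.188 + 1.000) = min(1, 1.812) = 1.000
¬(¬¬β ⇒ (α ⇒ β)) = 1 − 1.000 = 0.000
¬¬β ∨ β = max(0.188, 0.188) = 0.188
¬(¬¬β ⇒ (α ⇒ β)) ⇒ (¬¬β ∨ β) = min(1, 1 − 0.000 + 0.188) = min(1, 1.188) = 1.000

1.000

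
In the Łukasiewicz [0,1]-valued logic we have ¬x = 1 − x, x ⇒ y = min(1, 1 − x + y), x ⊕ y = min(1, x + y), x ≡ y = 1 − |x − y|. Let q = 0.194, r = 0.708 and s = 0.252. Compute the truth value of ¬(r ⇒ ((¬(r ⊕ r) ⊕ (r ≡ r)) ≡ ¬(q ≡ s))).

0.650

r ⊕ r = min(1, 0.708 + 0.708) = min(1, 1.416) = 1.000
¬(r ⊕ r) = 1 − 1.000 = 0.000
r ≡ r = 1 − |0.708 − 0.708| = 1 − 0.000 = 1.000
¬(r ⊕ r) ⊕ (r ≡ r) = min(1, 0.000 + 1.000) = min(1, 1.000) = 1.000
q ≡ s = 1 − |0.194 − 0.252| = 1 − 0.058 = 0.942
¬(q ≡ s) = 1 − 0.942 = 0.058
(¬(r ⊕ r) ⊕ (r ≡ r)) ≡ ¬(q ≡ s) = 1 − |1.000 − 0.058| = 1 − 0.942 = 0.058
r ⇒ ((¬(r ⊕ r) ⊕ (r ≡ r)) ≡ ¬(q ≡ s)) = min(1, 1 − 0.708 + 0.058) = min(1, 0.350) = 0.350
¬(r ⇒ ((¬(r ⊕ r) ⊕ (r ≡ r)) ≡ ¬(q ≡ s))) = 1 − 0.350 = 0.650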